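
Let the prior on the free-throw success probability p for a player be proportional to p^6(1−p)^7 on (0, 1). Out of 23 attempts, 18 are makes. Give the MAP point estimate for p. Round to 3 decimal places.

p̂_MAP = 0.667

The prior density ∝ p^6(1−p)^7 is the kernel of Beta(7, 8).
Data: 18 successes in 23 trials. The binomial likelihood contributes p^18(1−p)^5, so the posterior is Beta(7+18, 8+5) = Beta(25, 13).
For Beta(a, b) with a, b > 1 the mode is (a−1)/(a+b−2) = 24/36 ≈ 0.667.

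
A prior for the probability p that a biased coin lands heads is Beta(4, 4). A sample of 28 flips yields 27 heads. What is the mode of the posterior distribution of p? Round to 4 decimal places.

p̂_MAP = 0.8824

Prior: Beta(4, 4).
Data: 27 successes in 28 trials. The binomial likelihood contributes p^27(1−p)^1, so the posterior is Beta(4+27, 4+1) = Beta(31, 5).
For Beta(a, b) with a, b > 1 the mode is (a−1)/(a+b−2) = 30/34 ≈ 0.8824.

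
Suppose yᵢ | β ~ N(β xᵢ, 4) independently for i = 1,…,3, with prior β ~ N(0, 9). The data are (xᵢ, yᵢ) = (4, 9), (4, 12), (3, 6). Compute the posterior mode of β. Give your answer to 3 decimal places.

log p(β | y) = −Σ(yᵢ − βxᵢ)²/(2·4) − β²/(2·9) + const.
Setting the derivative to zero: Σxᵢ(yᵢ − βxᵢ)/4 − β/9 = 0, so β = Σxᵢyᵢ / (Σxᵢ² + σ²/τ²).
Σxᵢyᵢ = 4·9 + 4·12 + 3·6 = 102; Σxᵢ² = 41; σ²/τ² = 4/9.
β̂_MAP = 102 / (41 + 4/9) = 102/(373/9) = 918/373 ≈ 2.461.

β̂_MAP = 2.461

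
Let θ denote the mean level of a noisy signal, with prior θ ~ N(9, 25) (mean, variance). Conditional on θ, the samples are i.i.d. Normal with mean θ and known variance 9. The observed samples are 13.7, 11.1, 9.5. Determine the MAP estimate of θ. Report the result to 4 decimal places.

θ̂_MAP = 11.1726

n = 3; x̄ = (13.7 + 11.1 + 9.5)/3 = 34.3/3 = 343/30 ≈ 11.4333.
For a Normal prior and Normal likelihood with known variance, the posterior is Normal; its mode equals its mean, the precision-weighted average.
Prior precision 1/σ₀² = 1/25 = 0.04; data precision n/σ² = 3/9 = 1/3.
θ̂ = (0.04·9 + (1/3)·(343/30)) / (0.04 + 1/3) = (1877/450)/(28/75) = 1877/168 ≈ 11.1726.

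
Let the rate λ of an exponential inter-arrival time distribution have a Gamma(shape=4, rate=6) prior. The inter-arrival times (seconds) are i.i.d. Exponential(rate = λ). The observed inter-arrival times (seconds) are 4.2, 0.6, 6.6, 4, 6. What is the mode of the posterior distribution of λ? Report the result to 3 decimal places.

λ̂_MAP = 0.292

The Exponential(rate=λ) likelihood is ∝ λ^n e^(−λΣtᵢ). Here n = 5 and Σtᵢ = 4.2 + 0.6 + 6.6 + 4 + 6 = 21.4.
Posterior ∝ λ^3e^(−6λ) · λ^5e^(−21.4λ) = λ^8e^(−27.4λ), i.e. Gamma(9, 27.4).
Mode = (a−1)/b = 8/27.4 ≈ 0.292.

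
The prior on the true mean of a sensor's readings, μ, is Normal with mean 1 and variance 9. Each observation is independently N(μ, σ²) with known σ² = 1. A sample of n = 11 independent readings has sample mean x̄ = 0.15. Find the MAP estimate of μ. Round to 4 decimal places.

μ̂_MAP = 0.1585

n = 11, x̄ = 0.15.
For a Normal prior and Normal likelihood with known variance, the posterior is Normal; its mode equals its mean, the precision-weighted average.
Prior precision 1/σ₀² = 1/9; data precision n/σ² = 11/1 = 11.
μ̂ = ((1/9)·1 + 11·0.15) / (1/9 + 11) = (317/180)/(100/9) = 0.1585.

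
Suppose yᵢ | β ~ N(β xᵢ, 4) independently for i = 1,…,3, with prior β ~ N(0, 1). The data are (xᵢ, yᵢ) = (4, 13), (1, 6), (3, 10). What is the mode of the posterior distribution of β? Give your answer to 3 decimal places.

β̂_MAP = 2.933

log p(β | y) = −Σ(yᵢ − βxᵢ)²/(2·4) − β²/(2·1) + const.
Setting the derivative to zero: Σxᵢ(yᵢ − βxᵢ)/4 − β/1 = 0, so β = Σxᵢyᵢ / (Σxᵢ² + σ²/τ²).
Σxᵢyᵢ = 4·13 + 1·6 + 3·10 = 88; Σxᵢ² = 26; σ²/τ² = 4.
β̂_MAP = 88 / (26 + 4) = 88/30 ≈ 2.933.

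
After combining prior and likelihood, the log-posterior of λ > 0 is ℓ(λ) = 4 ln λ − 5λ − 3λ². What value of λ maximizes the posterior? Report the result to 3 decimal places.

λ̂_MAP = 0.500

ℓ'(λ) = 4/λ − 5 − 6λ. Setting this to zero and multiplying by λ: 6λ² + 5λ − 4 = 0.
λ = (−5 + √(5² + 4·6·4)) / (2·6) = (−5 + √121) / 12 = (−5 + 11)/12 = 1/2.
ℓ''(λ) = −4/λ² − 6 < 0, confirming a maximum.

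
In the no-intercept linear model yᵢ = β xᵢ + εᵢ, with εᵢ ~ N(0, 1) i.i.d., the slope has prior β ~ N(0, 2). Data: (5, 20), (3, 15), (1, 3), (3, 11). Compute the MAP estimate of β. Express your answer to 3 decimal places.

β̂_MAP = 4.067

log p(β | y) = −Σ(yᵢ − βxᵢ)²/(2·1) − β²/(2·2) + const.
Setting the derivative to zero: Σxᵢ(yᵢ − βxᵢ)/1 − β/2 = 0, so β = Σxᵢyᵢ / (Σxᵢ² + σ²/τ²).
Σxᵢyᵢ = 5·20 + 3·15 + 1·3 + 3·11 = 181; Σxᵢ² = 44; σ²/τ² = 0.5.
β̂_MAP = 181 / (44 + 0.5) = 181/44.5 ≈ 4.067.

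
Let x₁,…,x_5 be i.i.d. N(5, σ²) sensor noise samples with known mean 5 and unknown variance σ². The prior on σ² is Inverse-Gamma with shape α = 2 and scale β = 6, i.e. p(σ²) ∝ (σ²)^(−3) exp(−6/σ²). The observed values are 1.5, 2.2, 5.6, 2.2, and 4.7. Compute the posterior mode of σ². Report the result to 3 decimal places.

Sum of squared deviations about the known mean: SS = (1.5−5)² + (2.2−5)² + (5.6−5)² + (2.2−5)² + (4.7−5)² = 28.38.
The Normal likelihood contributes (σ²)^(−n/2) exp(−SS/(2σ²)), so the posterior is Inverse-Gamma(α + n/2, β + SS/2) = Inverse-Gamma(4.5, 20.19).
The mode of Inverse-Gamma(a, b) is b/(a+1) = 20.19/5.5 ≈ 3.671.

σ̂²_MAP = 3.671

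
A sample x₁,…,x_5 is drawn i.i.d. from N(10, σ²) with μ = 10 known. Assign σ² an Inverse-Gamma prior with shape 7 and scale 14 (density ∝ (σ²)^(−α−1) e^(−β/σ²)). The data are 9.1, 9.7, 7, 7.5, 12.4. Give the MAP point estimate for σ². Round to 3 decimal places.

Sum of squared deviations about the known mean: SS = (9.1−10)² + (9.7−10)² + (7−10)² + (7.5−10)² + (12.4−10)² = 21.91.
The Normal likelihood contributes (σ²)^(−n/2) exp(−SS/(2σ²)), so the posterior is Inverse-Gamma(α + n/2, β + SS/2) = Inverse-Gamma(9.5, 24.955).
The mode of Inverse-Gamma(a, b) is b/(a+1) = 24.955/10.5 ≈ 2.377.

σ̂²_MAP = 2.377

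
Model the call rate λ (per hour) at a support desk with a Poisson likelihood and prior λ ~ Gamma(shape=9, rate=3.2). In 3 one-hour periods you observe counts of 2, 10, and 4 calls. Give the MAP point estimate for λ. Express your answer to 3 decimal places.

Σxᵢ = 2+10+4 = 16, with n = 3.
Posterior ∝ λ^8e^(−3.2λ) · λ^16e^(−3λ) = λ^24e^(−6.2λ), i.e. Gamma(shape=25, rate=6.2).
The mode of a Gamma(a, b) with a ≥ 1 (shape–rate) is (a−1)/b = 24/6.2 ≈ 3.871.

λ̂_MAP = 3.871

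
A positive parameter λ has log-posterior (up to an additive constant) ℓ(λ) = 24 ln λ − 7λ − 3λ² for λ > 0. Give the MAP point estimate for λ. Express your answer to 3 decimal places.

ℓ'(λ) = 24/λ − 7 − 6λ. Setting this to zero and multiplying by λ: 6λ² + 7λ − 24 = 0.
λ = (−7 + √(7² + 4·6·24)) / (2·6) = (−7 + √625) / 12 = (−7 + 25)/12 = 3/2.
ℓ''(λ) = −24/λ² − 6 < 0, confirming a maximum.

λ̂_MAP = 1.500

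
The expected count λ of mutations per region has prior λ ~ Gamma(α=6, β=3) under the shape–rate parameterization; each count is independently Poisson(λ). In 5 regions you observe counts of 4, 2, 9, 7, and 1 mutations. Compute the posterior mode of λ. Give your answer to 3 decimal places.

λ̂_MAP = 3.500

Σxᵢ = 4+2+9+7+1 = 23, with n = 5.
Posterior ∝ λ^5e^(−3λ) · λ^23e^(−5λ) = λ^28e^(−8λ), i.e. Gamma(shape=29, rate=8).
The mode of a Gamma(a, b) with a ≥ 1 (shape–rate) is (a−1)/b = 28/8 ≈ 3.500.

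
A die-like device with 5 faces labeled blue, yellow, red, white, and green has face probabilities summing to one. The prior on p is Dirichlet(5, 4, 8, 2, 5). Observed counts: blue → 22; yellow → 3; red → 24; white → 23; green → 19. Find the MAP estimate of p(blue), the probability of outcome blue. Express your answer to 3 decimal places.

MAP estimate of p(blue) = 0.236

The posterior is Dirichlet(αᵢ + nᵢ) = Dirichlet(27, 7, 32, 25, 24).
For a Dirichlet(a₁,…,a_K) with all aᵢ > 1, the mode has j-th component (aⱼ − 1)/(Σaᵢ − K).
Here Σaᵢ = 115 and K = 5, so p(blue) = (27 − 1)/(115 − 5) = 26/110 ≈ 0.236.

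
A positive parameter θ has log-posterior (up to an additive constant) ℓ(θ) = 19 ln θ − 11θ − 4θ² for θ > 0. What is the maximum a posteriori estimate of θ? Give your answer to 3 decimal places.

ℓ'(θ) = 19/θ − 11 − 8θ. Setting this to zero and multiplying by θ: 8θ² + 11θ − 19 = 0.
θ = (−11 + √(11² + 4·8·19)) / (2·8) = (−11 + √729) / 16 = (−11 + 27)/16 = 1.
ℓ''(θ) = −19/θ² − 8 < 0, confirming a maximum.

θ̂_MAP = 1.000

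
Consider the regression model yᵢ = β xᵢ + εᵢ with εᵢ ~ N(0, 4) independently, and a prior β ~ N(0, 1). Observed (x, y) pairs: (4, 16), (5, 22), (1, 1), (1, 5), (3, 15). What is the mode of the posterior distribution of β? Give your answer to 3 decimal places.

β̂_MAP = 4.018

log p(β | y) = −Σ(yᵢ − βxᵢ)²/(2·4) − β²/(2·1) + const.
Setting the derivative to zero: Σxᵢ(yᵢ − βxᵢ)/4 − β/1 = 0, so β = Σxᵢyᵢ / (Σxᵢ² + σ²/τ²).
Σxᵢyᵢ = 4·16 + 5·22 + 1·1 + 1·5 + 3·15 = 225; Σxᵢ² = 52; σ²/τ² = 4.
β̂_MAP = 225 / (52 + 4) = 225/56 ≈ 4.018.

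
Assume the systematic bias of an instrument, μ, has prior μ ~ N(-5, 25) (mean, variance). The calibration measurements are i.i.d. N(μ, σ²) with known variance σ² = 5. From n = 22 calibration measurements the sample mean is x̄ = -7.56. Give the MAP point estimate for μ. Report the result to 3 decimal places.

n = 22, x̄ = -7.56.
For a Normal prior and Normal likelihood with known variance, the posterior is Normal; its mode equals its mean, the precision-weighted average.
Prior precision 1/σ₀² = 1/25 = 0.04; data precision n/σ² = 22/5 = 4.4.
μ̂ = (0.04·(-5) + 4.4·(-7.56)) / (0.04 + 4.4) = (-33.464)/4.44 = -4183/555 ≈ -7.537.

μ̂_MAP = -7.537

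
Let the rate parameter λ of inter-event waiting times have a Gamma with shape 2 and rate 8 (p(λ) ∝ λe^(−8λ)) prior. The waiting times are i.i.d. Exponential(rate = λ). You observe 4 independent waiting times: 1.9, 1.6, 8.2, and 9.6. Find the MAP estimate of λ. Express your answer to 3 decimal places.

λ̂_MAP = 0.171

The Exponential(rate=λ) likelihood is ∝ λ^n e^(−λΣtᵢ). Here n = 4 and Σtᵢ = 1.9 + 1.6 + 8.2 + 9.6 = 21.3.
Posterior ∝ λe^(−8λ) · λ^4e^(−21.3λ) = λ^5e^(−29.3λ), i.e. Gamma(6, 29.3).
Mode = (a−1)/b = 5/29.3 ≈ 0.171.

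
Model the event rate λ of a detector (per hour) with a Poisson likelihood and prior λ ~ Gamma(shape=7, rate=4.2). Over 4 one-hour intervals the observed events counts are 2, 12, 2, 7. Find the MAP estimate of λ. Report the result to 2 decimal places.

λ̂_MAP = 3.54

Σxᵢ = 2+12+2+7 = 23, with n = 4.
Posterior ∝ λ^6e^(−4.2λ) · λ^23e^(−4λ) = λ^29e^(−8.2λ), i.e. Gamma(shape=30, rate=8.2).
The mode of a Gamma(a, b) with a ≥ 1 (shape–rate) is (a−1)/b = 29/8.2 ≈ 3.54.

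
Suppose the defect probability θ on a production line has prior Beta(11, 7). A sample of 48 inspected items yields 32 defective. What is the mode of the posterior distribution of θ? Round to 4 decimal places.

Prior: Beta(11, 7).
Data: 32 successes in 48 trials. The binomial likelihood contributes θ^32(1−θ)^16, so the posterior is Beta(11+32, 7+16) = Beta(43, 23).
For Beta(a, b) with a, b > 1 the mode is (a−1)/(a+b−2) = 42/64 ≈ 0.6563.

θ̂_MAP = 0.6563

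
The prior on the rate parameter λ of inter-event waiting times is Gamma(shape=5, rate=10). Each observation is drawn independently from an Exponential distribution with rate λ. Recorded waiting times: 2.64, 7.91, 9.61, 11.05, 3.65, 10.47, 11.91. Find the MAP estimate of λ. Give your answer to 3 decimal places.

λ̂_MAP = 0.164

The Exponential(rate=λ) likelihood is ∝ λ^n e^(−λΣtᵢ). Here n = 7 and Σtᵢ = 2.64 + 7.91 + 9.61 + 11.05 + 3.65 + 10.47 + 11.91 = 57.24.
Posterior ∝ λ^4e^(−10λ) · λ^7e^(−57.24λ) = λ^11e^(−67.24λ), i.e. Gamma(12, 67.24).
Mode = (a−1)/b = 11/67.24 ≈ 0.164.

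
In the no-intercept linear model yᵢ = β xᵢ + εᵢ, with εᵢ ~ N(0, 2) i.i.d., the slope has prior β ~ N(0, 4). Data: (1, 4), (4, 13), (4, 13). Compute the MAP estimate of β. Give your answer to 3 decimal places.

log p(β | y) = −Σ(yᵢ − βxᵢ)²/(2·2) − β²/(2·4) + const.
Setting the derivative to zero: Σxᵢ(yᵢ − βxᵢ)/2 − β/4 = 0, so β = Σxᵢyᵢ / (Σxᵢ² + σ²/τ²).
Σxᵢyᵢ = 1·4 + 4·13 + 4·13 = 108; Σxᵢ² = 33; σ²/τ² = 0.5.
β̂_MAP = 108 / (33 + 0.5) = 108/33.5 ≈ 3.224.

β̂_MAP = 3.224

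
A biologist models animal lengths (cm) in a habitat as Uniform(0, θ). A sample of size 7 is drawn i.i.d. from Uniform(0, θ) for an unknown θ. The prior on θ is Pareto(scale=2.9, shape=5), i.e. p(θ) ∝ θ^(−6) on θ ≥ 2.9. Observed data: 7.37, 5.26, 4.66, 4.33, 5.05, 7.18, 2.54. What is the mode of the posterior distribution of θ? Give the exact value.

The Uniform(0, θ) likelihood is θ^(−n) for θ ≥ max(xᵢ), zero otherwise. Here max(xᵢ) = 7.37.
Posterior ∝ θ^(−6) · θ^(−7) = θ^(−13) on θ ≥ max(2.9, 7.37) = 7.37.
This density is strictly decreasing in θ, so the posterior mode lies at the lower boundary of the support.

θ̂_MAP = 7.37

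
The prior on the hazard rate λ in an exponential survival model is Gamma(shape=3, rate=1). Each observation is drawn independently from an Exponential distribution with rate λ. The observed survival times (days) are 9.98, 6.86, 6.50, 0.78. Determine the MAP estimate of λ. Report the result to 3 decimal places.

The Exponential(rate=λ) likelihood is ∝ λ^n e^(−λΣtᵢ). Here n = 4 and Σtᵢ = 9.98 + 6.86 + 6.50 + 0.78 = 24.12.
Posterior ∝ λ^2e^(−1λ) · λ^4e^(−24.12λ) = λ^6e^(−25.12λ), i.e. Gamma(7, 25.12).
Mode = (a−1)/b = 6/25.12 ≈ 0.239.

λ̂_MAP = 0.239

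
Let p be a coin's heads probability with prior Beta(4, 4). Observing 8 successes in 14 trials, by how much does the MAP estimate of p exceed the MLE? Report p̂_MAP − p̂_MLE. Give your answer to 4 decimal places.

Posterior is Beta(12, 10); MAP = (12−1)/(22−2) = 11/20 ≈ 0.55000.
MLE ignores the prior: p̂_MLE = k/n = 8/14 ≈ 0.57143.
Difference = 11/20 − 8/14 = -3/140 ≈ -0.0214.

MAP − MLE = -0.0214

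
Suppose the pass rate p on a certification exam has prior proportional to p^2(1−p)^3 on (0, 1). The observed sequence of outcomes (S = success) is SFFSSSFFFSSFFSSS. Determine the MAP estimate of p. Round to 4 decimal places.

p̂_MAP = 0.5238

The prior density ∝ p^2(1−p)^3 is the kernel of Beta(3, 4).
Data: 9 successes in 16 trials (from the sequence). The binomial likelihood contributes p^9(1−p)^7, so the posterior is Beta(3+9, 4+7) = Beta(12, 11).
For Beta(a, b) with a, b > 1 the mode is (a−1)/(a+b−2) = 11/21 ≈ 0.5238.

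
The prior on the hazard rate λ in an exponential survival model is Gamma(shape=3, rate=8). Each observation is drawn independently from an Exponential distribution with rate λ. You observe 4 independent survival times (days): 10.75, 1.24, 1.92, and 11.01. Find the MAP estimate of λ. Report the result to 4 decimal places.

λ̂_MAP = 0.1823

The Exponential(rate=λ) likelihood is ∝ λ^n e^(−λΣtᵢ). Here n = 4 and Σtᵢ = 10.75 + 1.24 + 1.92 + 11.01 = 24.92.
Posterior ∝ λ^2e^(−8λ) · λ^4e^(−24.92λ) = λ^6e^(−32.92λ), i.e. Gamma(7, 32.92).
Mode = (a−1)/b = 6/32.92 ≈ 0.1823.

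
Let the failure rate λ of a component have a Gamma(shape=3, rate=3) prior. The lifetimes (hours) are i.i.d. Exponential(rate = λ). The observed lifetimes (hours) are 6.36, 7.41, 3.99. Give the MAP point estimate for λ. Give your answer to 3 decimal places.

λ̂_MAP = 0.241

The Exponential(rate=λ) likelihood is ∝ λ^n e^(−λΣtᵢ). Here n = 3 and Σtᵢ = 6.36 + 7.41 + 3.99 = 17.76.
Posterior ∝ λ^2e^(−3λ) · λ^3e^(−17.76λ) = λ^5e^(−20.76λ), i.e. Gamma(6, 20.76).
Mode = (a−1)/b = 5/20.76 ≈ 0.241.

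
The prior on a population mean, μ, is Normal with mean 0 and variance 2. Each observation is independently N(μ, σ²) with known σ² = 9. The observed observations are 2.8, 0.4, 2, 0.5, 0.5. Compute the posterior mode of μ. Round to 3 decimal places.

μ̂_MAP = 0.653

n = 5; x̄ = (2.8 + 0.4 + 2 + 0.5 + 0.5)/5 = 6.2/5 = 1.24.
For a Normal prior and Normal likelihood with known variance, the posterior is Normal; its mode equals its mean, the precision-weighted average.
Prior precision 1/σ₀² = 1/2 = 0.5; data precision n/σ² = 5/9.
μ̂ = (0.5·0 + (5/9)·1.24) / (0.5 + 5/9) = (31/45)/(19/18) = 62/95 ≈ 0.653.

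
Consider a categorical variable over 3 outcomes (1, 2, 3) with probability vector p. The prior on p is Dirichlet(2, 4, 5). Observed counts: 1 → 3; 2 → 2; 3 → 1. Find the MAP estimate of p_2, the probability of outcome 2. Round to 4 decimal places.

MAP estimate: 0.3571

The posterior is Dirichlet(αᵢ + nᵢ) = Dirichlet(5, 6, 6).
For a Dirichlet(a₁,…,a_K) with all aᵢ > 1, the mode has j-th component (aⱼ − 1)/(Σaᵢ − K).
Here Σaᵢ = 17 and K = 3, so p_2 = (6 − 1)/(17 − 3) = 5/14 ≈ 0.3571.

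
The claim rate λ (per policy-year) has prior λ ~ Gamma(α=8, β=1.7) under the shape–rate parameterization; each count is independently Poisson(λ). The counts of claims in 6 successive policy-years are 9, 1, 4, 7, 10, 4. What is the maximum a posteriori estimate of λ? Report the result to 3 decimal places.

λ̂_MAP = 5.455

Σxᵢ = 9+1+4+7+10+4 = 35, with n = 6.
Posterior ∝ λ^7e^(−1.7λ) · λ^35e^(−6λ) = λ^42e^(−7.7λ), i.e. Gamma(shape=43, rate=7.7).
The mode of a Gamma(a, b) with a ≥ 1 (shape–rate) is (a−1)/b = 42/7.7 ≈ 5.455.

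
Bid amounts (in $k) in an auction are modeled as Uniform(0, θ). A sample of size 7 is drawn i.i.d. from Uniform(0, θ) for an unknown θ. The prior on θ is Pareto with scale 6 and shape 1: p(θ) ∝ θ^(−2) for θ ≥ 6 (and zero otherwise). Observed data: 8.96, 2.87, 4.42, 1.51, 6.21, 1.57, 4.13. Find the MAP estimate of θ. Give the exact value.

The Uniform(0, θ) likelihood is θ^(−n) for θ ≥ max(xᵢ), zero otherwise. Here max(xᵢ) = 8.96.
Posterior ∝ θ^(−2) · θ^(−7) = θ^(−9) on θ ≥ max(6, 8.96) = 8.96.
This density is strictly decreasing in θ, so the posterior mode lies at the lower boundary of the support.

θ̂_MAP = 8.96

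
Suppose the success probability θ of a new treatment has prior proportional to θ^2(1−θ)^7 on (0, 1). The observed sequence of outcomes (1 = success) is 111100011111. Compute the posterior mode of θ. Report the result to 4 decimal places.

The prior density ∝ θ^2(1−θ)^7 is the kernel of Beta(3, 8).
Data: 9 successes in 12 trials (from the sequence). The binomial likelihood contributes θ^9(1−θ)^3, so the posterior is Beta(3+9, 8+3) = Beta(12, 11).
For Beta(a, b) with a, b > 1 the mode is (a−1)/(a+b−2) = 11/21 ≈ 0.5238.

θ̂_MAP = 0.5238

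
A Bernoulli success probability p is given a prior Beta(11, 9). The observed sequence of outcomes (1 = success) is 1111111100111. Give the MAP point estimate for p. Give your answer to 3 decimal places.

p̂_MAP = 0.677

Prior: Beta(11, 9).
Data: 11 successes in 13 trials (from the sequence). The binomial likelihood contributes p^11(1−p)^2, so the posterior is Beta(11+11, 9+2) = Beta(22, 11).
For Beta(a, b) with a, b > 1 the mode is (a−1)/(a+b−2) = 21/31 ≈ 0.677.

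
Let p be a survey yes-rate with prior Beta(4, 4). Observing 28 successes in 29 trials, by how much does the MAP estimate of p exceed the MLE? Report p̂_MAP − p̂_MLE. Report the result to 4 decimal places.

Posterior is Beta(32, 5); MAP = (32−1)/(37−2) = 31/35 ≈ 0.88571.
MLE ignores the prior: p̂_MLE = k/n = 28/29 ≈ 0.96552.
Difference = 31/35 − 28/29 = -81/1015 ≈ -0.0798.

MAP − MLE = -0.0798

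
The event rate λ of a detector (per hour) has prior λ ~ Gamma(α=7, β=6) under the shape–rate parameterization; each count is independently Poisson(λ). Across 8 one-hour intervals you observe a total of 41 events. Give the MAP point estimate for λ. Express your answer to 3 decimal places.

λ̂_MAP = 3.357

Σxᵢ = 41, n = 8.
Posterior ∝ λ^6e^(−6λ) · λ^41e^(−8λ) = λ^47e^(−14λ), i.e. Gamma(shape=48, rate=14).
The mode of a Gamma(a, b) with a ≥ 1 (shape–rate) is (a−1)/b = 47/14 ≈ 3.357.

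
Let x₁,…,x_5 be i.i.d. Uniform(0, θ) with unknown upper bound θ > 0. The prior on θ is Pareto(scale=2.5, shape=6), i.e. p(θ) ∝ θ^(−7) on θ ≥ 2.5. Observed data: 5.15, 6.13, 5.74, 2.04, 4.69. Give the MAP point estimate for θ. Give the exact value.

The Uniform(0, θ) likelihood is θ^(−n) for θ ≥ max(xᵢ), zero otherwise. Here max(xᵢ) = 6.13.
Posterior ∝ θ^(−7) · θ^(−5) = θ^(−12) on θ ≥ max(2.5, 6.13) = 6.13.
This density is strictly decreasing in θ, so the posterior mode lies at the lower boundary of the support.

θ̂_MAP = 6.13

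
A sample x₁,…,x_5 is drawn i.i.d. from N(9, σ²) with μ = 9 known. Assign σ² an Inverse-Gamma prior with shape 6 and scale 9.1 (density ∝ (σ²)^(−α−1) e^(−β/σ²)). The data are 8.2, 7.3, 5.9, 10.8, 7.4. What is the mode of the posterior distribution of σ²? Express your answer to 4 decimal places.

Sum of squared deviations about the known mean: SS = (8.2−9)² + (7.3−9)² + (5.9−9)² + (10.8−9)² + (7.4−9)² = 18.94.
The Normal likelihood contributes (σ²)^(−n/2) exp(−SS/(2σ²)), so the posterior is Inverse-Gamma(α + n/2, β + SS/2) = Inverse-Gamma(8.5, 18.57).
The mode of Inverse-Gamma(a, b) is b/(a+1) = 18.57/9.5 ≈ 1.9547.

σ̂²_MAP = 1.9547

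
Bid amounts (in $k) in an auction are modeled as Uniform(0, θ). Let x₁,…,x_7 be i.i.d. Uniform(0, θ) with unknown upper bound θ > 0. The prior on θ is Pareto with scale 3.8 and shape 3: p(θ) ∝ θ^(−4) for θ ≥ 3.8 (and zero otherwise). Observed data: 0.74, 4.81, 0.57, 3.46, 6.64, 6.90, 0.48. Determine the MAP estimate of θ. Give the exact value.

The Uniform(0, θ) likelihood is θ^(−n) for θ ≥ max(xᵢ), zero otherwise. Here max(xᵢ) = 6.90.
Posterior ∝ θ^(−4) · θ^(−7) = θ^(−11) on θ ≥ max(3.8, 6.90) = 6.90.
This density is strictly decreasing in θ, so the posterior mode lies at the lower boundary of the support.

θ̂_MAP = 6.90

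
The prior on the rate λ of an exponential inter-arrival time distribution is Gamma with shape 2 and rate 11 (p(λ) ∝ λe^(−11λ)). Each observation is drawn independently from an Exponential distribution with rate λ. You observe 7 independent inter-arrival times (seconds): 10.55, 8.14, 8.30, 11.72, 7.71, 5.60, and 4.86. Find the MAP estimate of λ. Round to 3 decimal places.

λ̂_MAP = 0.118

The Exponential(rate=λ) likelihood is ∝ λ^n e^(−λΣtᵢ). Here n = 7 and Σtᵢ = 10.55 + 8.14 + 8.30 + 11.72 + 7.71 + 5.60 + 4.86 = 56.88.
Posterior ∝ λe^(−11λ) · λ^7e^(−56.88λ) = λ^8e^(−67.88λ), i.e. Gamma(9, 67.88).
Mode = (a−1)/b = 8/67.88 ≈ 0.118.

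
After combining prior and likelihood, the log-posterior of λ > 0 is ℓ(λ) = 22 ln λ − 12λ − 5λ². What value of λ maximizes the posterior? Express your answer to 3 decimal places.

ℓ'(λ) = 22/λ − 12 − 10λ. Setting this to zero and multiplying by λ: 10λ² + 12λ − 22 = 0.
λ = (−12 + √(12² + 4·10·22)) / (2·10) = (−12 + √1024) / 20 = (−12 + 32)/20 = 1.
ℓ''(λ) = −22/λ² − 10 < 0, confirming a maximum.

λ̂_MAP = 1.000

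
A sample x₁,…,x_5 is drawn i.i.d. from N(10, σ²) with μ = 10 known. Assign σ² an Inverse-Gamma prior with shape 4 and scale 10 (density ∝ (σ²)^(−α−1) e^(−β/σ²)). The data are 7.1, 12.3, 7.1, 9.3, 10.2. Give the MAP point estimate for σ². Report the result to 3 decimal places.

σ̂²_MAP = 2.843

Sum of squared deviations about the known mean: SS = (7.1−10)² + (12.3−10)² + (7.1−10)² + (9.3−10)² + (10.2−10)² = 22.64.
The Normal likelihood contributes (σ²)^(−n/2) exp(−SS/(2σ²)), so the posterior is Inverse-Gamma(α + n/2, β + SS/2) = Inverse-Gamma(6.5, 21.32).
The mode of Inverse-Gamma(a, b) is b/(a+1) = 21.32/7.5 ≈ 2.843.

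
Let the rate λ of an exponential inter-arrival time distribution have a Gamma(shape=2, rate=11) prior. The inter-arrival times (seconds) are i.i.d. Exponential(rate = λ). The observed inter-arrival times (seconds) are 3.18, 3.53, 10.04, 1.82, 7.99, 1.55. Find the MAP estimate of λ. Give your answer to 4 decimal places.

λ̂_MAP = 0.1790

The Exponential(rate=λ) likelihood is ∝ λ^n e^(−λΣtᵢ). Here n = 6 and Σtᵢ = 3.18 + 3.53 + 10.04 + 1.82 + 7.99 + 1.55 = 28.11.
Posterior ∝ λe^(−11λ) · λ^6e^(−28.11λ) = λ^7e^(−39.11λ), i.e. Gamma(8, 39.11).
Mode = (a−1)/b = 7/39.11 ≈ 0.1790.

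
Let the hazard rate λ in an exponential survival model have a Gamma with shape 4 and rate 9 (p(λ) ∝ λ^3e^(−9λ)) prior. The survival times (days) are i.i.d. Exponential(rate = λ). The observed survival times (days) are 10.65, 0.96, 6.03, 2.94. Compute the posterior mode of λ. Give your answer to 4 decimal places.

The Exponential(rate=λ) likelihood is ∝ λ^n e^(−λΣtᵢ). Here n = 4 and Σtᵢ = 10.65 + 0.96 + 6.03 + 2.94 = 20.58.
Posterior ∝ λ^3e^(−9λ) · λ^4e^(−20.58λ) = λ^7e^(−29.58λ), i.e. Gamma(8, 29.58).
Mode = (a−1)/b = 7/29.58 ≈ 0.2366.

λ̂_MAP = 0.2366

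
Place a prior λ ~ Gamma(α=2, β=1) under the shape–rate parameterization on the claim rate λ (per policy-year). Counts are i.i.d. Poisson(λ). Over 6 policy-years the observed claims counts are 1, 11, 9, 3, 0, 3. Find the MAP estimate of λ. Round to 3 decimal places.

Σxᵢ = 1+11+9+3+0+3 = 27, with n = 6.
Posterior ∝ λe^(−1λ) · λ^27e^(−6λ) = λ^28e^(−7λ), i.e. Gamma(shape=29, rate=7).
The mode of a Gamma(a, b) with a ≥ 1 (shape–rate) is (a−1)/b = 28/7 ≈ 4.000.

λ̂_MAP = 4.000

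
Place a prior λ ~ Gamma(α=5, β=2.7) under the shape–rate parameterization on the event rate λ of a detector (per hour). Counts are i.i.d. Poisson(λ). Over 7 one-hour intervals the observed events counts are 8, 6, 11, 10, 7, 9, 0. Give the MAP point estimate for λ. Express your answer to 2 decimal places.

λ̂_MAP = 5.67

Σxᵢ = 8+6+11+10+7+9+0 = 51, with n = 7.
Posterior ∝ λ^4e^(−2.7λ) · λ^51e^(−7λ) = λ^55e^(−9.7λ), i.e. Gamma(shape=56, rate=9.7).
The mode of a Gamma(a, b) with a ≥ 1 (shape–rate) is (a−1)/b = 55/9.7 ≈ 5.67.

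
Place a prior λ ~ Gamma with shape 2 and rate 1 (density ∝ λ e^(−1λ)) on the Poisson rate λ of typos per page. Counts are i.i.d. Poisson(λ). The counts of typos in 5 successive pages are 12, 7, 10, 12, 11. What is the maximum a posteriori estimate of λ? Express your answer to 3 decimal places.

λ̂_MAP = 8.833

Σxᵢ = 12+7+10+12+11 = 52, with n = 5.
Posterior ∝ λe^(−1λ) · λ^52e^(−5λ) = λ^53e^(−6λ), i.e. Gamma(shape=54, rate=6).
The mode of a Gamma(a, b) with a ≥ 1 (shape–rate) is (a−1)/b = 53/6 ≈ 8.833.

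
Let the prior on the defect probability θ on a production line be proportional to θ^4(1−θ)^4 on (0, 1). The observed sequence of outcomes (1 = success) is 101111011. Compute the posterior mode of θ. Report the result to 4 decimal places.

The prior density ∝ θ^4(1−θ)^4 is the kernel of Beta(5, 5).
Data: 7 successes in 9 trials (from the sequence). The binomial likelihood contributes θ^7(1−θ)^2, so the posterior is Beta(5+7, 5+2) = Beta(12, 7).
For Beta(a, b) with a, b > 1 the mode is (a−1)/(a+b−2) = 11/17 ≈ 0.6471.

θ̂_MAP = 0.6471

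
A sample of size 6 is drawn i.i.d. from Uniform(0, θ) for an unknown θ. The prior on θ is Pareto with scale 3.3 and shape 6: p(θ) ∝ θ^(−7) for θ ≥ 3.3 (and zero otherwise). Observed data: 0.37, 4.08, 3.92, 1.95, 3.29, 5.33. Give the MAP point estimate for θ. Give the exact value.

θ̂_MAP = 5.33

The Uniform(0, θ) likelihood is θ^(−n) for θ ≥ max(xᵢ), zero otherwise. Here max(xᵢ) = 5.33.
Posterior ∝ θ^(−7) · θ^(−6) = θ^(−13) on θ ≥ max(3.3, 5.33) = 5.33.
This density is strictly decreasing in θ, so the posterior mode lies at the lower boundary of the support.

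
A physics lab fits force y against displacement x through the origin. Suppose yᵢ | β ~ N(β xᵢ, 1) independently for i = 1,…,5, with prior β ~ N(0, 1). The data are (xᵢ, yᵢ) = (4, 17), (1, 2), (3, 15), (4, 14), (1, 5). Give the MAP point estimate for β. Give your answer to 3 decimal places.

log p(β | y) = −Σ(yᵢ − βxᵢ)²/(2·1) − β²/(2·1) + const.
Setting the derivative to zero: Σxᵢ(yᵢ − βxᵢ)/1 − β/1 = 0, so β = Σxᵢyᵢ / (Σxᵢ² + σ²/τ²).
Σxᵢyᵢ = 4·17 + 1·2 + 3·15 + 4·14 + 1·5 = 176; Σxᵢ² = 43; σ²/τ² = 1.
β̂_MAP = 176 / (43 + 1) = 176/44 ≈ 4.000.

β̂_MAP = 4.000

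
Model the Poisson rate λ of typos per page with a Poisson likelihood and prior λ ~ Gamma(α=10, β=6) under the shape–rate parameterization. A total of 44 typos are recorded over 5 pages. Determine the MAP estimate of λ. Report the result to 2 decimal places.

λ̂_MAP = 4.82

Σxᵢ = 44, n = 5.
Posterior ∝ λ^9e^(−6λ) · λ^44e^(−5λ) = λ^53e^(−11λ), i.e. Gamma(shape=54, rate=11).
The mode of a Gamma(a, b) with a ≥ 1 (shape–rate) is (a−1)/b = 53/11 ≈ 4.82.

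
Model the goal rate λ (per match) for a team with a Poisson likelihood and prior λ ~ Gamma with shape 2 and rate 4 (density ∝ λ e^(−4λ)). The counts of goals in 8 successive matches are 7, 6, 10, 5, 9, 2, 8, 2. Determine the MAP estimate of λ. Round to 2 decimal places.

λ̂_MAP = 4.17

Σxᵢ = 7+6+10+5+9+2+8+2 = 49, with n = 8.
Posterior ∝ λe^(−4λ) · λ^49e^(−8λ) = λ^50e^(−12λ), i.e. Gamma(shape=51, rate=12).
The mode of a Gamma(a, b) with a ≥ 1 (shape–rate) is (a−1)/b = 50/12 ≈ 4.17.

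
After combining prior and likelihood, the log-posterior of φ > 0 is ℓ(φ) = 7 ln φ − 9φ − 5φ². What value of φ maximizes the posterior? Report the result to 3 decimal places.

φ̂_MAP = 0.500

ℓ'(φ) = 7/φ − 9 − 10φ. Setting this to zero and multiplying by φ: 10φ² + 9φ − 7 = 0.
φ = (−9 + √(9² + 4·10·7)) / (2·10) = (−9 + √361) / 20 = (−9 + 19)/20 = 1/2.
ℓ''(φ) = −7/φ² − 10 < 0, confirming a maximum.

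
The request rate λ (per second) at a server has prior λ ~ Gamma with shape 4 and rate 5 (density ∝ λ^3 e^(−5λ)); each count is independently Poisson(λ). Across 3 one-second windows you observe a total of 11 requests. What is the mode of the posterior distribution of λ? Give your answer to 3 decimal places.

λ̂_MAP = 1.750

Σxᵢ = 11, n = 3.
Posterior ∝ λ^3e^(−5λ) · λ^11e^(−3λ) = λ^14e^(−8λ), i.e. Gamma(shape=15, rate=8).
The mode of a Gamma(a, b) with a ≥ 1 (shape–rate) is (a−1)/b = 14/8 ≈ 1.750.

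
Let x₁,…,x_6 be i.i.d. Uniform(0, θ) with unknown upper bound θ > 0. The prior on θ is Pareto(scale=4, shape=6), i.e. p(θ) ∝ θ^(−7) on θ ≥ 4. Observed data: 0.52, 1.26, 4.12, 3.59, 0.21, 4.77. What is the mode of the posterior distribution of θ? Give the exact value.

The Uniform(0, θ) likelihood is θ^(−n) for θ ≥ max(xᵢ), zero otherwise. Here max(xᵢ) = 4.77.
Posterior ∝ θ^(−7) · θ^(−6) = θ^(−13) on θ ≥ max(4, 4.77) = 4.77.
This density is strictly decreasing in θ, so the posterior mode lies at the lower boundary of the support.

θ̂_MAP = 4.77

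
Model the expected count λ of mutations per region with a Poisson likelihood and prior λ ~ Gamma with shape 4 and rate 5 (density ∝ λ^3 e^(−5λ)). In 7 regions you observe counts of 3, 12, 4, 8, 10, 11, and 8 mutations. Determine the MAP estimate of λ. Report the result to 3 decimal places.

Σxᵢ = 3+12+4+8+10+11+8 = 56, with n = 7.
Posterior ∝ λ^3e^(−5λ) · λ^56e^(−7λ) = λ^59e^(−12λ), i.e. Gamma(shape=60, rate=12).
The mode of a Gamma(a, b) with a ≥ 1 (shape–rate) is (a−1)/b = 59/12 ≈ 4.917.

λ̂_MAP = 4.917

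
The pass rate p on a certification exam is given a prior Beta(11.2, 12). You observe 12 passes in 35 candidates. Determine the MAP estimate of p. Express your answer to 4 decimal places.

Prior: Beta(11.2, 12).
Data: 12 successes in 35 trials. The binomial likelihood contributes p^12(1−p)^23, so the posterior is Beta(11.2+12, 12+23) = Beta(23.2, 35).
For Beta(a, b) with a, b > 1 the mode is (a−1)/(a+b−2) = 22.2/56.2 ≈ 0.3950.

p̂_MAP = 0.3950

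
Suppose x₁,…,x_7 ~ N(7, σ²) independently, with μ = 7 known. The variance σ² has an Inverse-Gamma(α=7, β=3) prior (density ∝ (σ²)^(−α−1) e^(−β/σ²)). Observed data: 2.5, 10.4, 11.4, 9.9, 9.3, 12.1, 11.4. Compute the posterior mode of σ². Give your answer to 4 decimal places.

σ̂²_MAP = 5.0539

Sum of squared deviations about the known mean: SS = (2.5−7)² + (10.4−7)² + (11.4−7)² + (9.9−7)² + (9.3−7)² + (12.1−7)² + (11.4−7)² = 110.24.
The Normal likelihood contributes (σ²)^(−n/2) exp(−SS/(2σ²)), so the posterior is Inverse-Gamma(α + n/2, β + SS/2) = Inverse-Gamma(10.5, 58.12).
The mode of Inverse-Gamma(a, b) is b/(a+1) = 58.12/11.5 ≈ 5.0539.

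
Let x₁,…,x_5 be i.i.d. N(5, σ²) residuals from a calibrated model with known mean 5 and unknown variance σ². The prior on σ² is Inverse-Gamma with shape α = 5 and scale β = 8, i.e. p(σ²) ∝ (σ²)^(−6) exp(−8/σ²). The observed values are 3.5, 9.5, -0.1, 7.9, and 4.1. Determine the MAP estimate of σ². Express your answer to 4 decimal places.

Sum of squared deviations about the known mean: SS = (3.5−5)² + (9.5−5)² + (-0.1−5)² + (7.9−5)² + (4.1−5)² = 57.73.
The Normal likelihood contributes (σ²)^(−n/2) exp(−SS/(2σ²)), so the posterior is Inverse-Gamma(α + n/2, β + SS/2) = Inverse-Gamma(7.5, 36.865).
The mode of Inverse-Gamma(a, b) is b/(a+1) = 36.865/8.5 ≈ 4.3371.

σ̂²_MAP = 4.3371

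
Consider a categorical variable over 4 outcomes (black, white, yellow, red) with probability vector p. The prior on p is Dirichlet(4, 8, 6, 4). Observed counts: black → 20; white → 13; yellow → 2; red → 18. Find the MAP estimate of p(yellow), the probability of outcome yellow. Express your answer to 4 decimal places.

The posterior is Dirichlet(αᵢ + nᵢ) = Dirichlet(24, 21, 8, 22).
For a Dirichlet(a₁,…,a_K) with all aᵢ > 1, the mode has j-th component (aⱼ − 1)/(Σaᵢ − K).
Here Σaᵢ = 75 and K = 4, so p(yellow) = (8 − 1)/(75 − 4) = 7/71 ≈ 0.0986.

MAP estimate of p(yellow) = 0.0986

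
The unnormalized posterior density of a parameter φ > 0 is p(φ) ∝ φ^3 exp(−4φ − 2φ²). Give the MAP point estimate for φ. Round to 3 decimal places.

ℓ'(φ) = 3/φ − 4 − 4φ. Setting this to zero and multiplying by φ: 4φ² + 4φ − 3 = 0.
φ = (−4 + √(4² + 4·4·3)) / (2·4) = (−4 + √64) / 8 = (−4 + 8)/8 = 1/2.
ℓ''(φ) = −3/φ² − 4 < 0, confirming a maximum.

φ̂_MAP = 0.500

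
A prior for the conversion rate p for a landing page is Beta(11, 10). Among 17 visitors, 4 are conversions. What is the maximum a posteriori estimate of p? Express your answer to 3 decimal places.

p̂_MAP = 0.389

Prior: Beta(11, 10).
Data: 4 successes in 17 trials. The binomial likelihood contributes p^4(1−p)^13, so the posterior is Beta(11+4, 10+13) = Beta(15, 23).
For Beta(a, b) with a, b > 1 the mode is (a−1)/(a+b−2) = 14/36 ≈ 0.389.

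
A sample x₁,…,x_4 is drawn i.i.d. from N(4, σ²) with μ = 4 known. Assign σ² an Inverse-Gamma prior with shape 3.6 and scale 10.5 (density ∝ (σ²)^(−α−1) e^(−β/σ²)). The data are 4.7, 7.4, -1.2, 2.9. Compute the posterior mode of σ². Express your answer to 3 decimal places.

Sum of squared deviations about the known mean: SS = (4.7−4)² + (7.4−4)² + (-1.2−4)² + (2.9−4)² = 40.3.
The Normal likelihood contributes (σ²)^(−n/2) exp(−SS/(2σ²)), so the posterior is Inverse-Gamma(α + n/2, β + SS/2) = Inverse-Gamma(5.6, 30.65).
The mode of Inverse-Gamma(a, b) is b/(a+1) = 30.65/6.6 ≈ 4.644.

σ̂²_MAP = 4.644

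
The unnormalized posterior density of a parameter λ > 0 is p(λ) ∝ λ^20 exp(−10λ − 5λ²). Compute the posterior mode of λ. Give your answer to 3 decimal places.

λ̂_MAP = 1.000

ℓ'(λ) = 20/λ − 10 − 10λ. Setting this to zero and multiplying by λ: 10λ² + 10λ − 20 = 0.
λ = (−10 + √(10² + 4·10·20)) / (2·10) = (−10 + √900) / 20 = (−10 + 30)/20 = 1.
ℓ''(λ) = −20/λ² − 10 < 0, confirming a maximum.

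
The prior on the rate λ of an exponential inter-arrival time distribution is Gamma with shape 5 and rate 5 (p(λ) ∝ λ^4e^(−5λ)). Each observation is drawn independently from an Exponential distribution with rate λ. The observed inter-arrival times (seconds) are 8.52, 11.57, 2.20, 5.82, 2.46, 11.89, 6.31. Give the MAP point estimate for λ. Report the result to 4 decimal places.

The Exponential(rate=λ) likelihood is ∝ λ^n e^(−λΣtᵢ). Here n = 7 and Σtᵢ = 8.52 + 11.57 + 2.20 + 5.82 + 2.46 + 11.89 + 6.31 = 48.77.
Posterior ∝ λ^4e^(−5λ) · λ^7e^(−48.77λ) = λ^11e^(−53.77λ), i.e. Gamma(12, 53.77).
Mode = (a−1)/b = 11/53.77 ≈ 0.2046.

λ̂_MAP = 0.2046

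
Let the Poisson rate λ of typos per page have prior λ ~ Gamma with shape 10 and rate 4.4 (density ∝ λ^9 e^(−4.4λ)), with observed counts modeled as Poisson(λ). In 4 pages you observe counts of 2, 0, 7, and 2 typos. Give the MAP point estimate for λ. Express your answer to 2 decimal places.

Σxᵢ = 2+0+7+2 = 11, with n = 4.
Posterior ∝ λ^9e^(−4.4λ) · λ^11e^(−4λ) = λ^20e^(−8.4λ), i.e. Gamma(shape=21, rate=8.4).
The mode of a Gamma(a, b) with a ≥ 1 (shape–rate) is (a−1)/b = 20/8.4 ≈ 2.38.

λ̂_MAP = 2.38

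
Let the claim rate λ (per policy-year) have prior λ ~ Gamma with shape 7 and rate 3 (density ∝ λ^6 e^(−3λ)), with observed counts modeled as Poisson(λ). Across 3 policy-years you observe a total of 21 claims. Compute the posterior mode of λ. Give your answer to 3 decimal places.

Σxᵢ = 21, n = 3.
Posterior ∝ λ^6e^(−3λ) · λ^21e^(−3λ) = λ^27e^(−6λ), i.e. Gamma(shape=28, rate=6).
The mode of a Gamma(a, b) with a ≥ 1 (shape–rate) is (a−1)/b = 27/6 ≈ 4.500.

λ̂_MAP = 4.500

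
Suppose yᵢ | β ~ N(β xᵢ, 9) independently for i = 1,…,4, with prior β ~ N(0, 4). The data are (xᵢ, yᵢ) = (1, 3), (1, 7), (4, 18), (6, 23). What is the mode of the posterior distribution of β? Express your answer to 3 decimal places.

β̂_MAP = 3.911

log p(β | y) = −Σ(yᵢ − βxᵢ)²/(2·9) − β²/(2·4) + const.
Setting the derivative to zero: Σxᵢ(yᵢ − βxᵢ)/9 − β/4 = 0, so β = Σxᵢyᵢ / (Σxᵢ² + σ²/τ²).
Σxᵢyᵢ = 1·3 + 1·7 + 4·18 + 6·23 = 220; Σxᵢ² = 54; σ²/τ² = 2.25.
β̂_MAP = 220 / (54 + 2.25) = 220/56.25 ≈ 3.911.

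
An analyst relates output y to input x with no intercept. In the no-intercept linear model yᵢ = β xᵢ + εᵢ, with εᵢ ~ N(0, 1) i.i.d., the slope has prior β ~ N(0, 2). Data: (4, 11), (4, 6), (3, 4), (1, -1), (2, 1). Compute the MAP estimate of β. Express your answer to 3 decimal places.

log p(β | y) = −Σ(yᵢ − βxᵢ)²/(2·1) − β²/(2·2) + const.
Setting the derivative to zero: Σxᵢ(yᵢ − βxᵢ)/1 − β/2 = 0, so β = Σxᵢyᵢ / (Σxᵢ² + σ²/τ²).
Σxᵢyᵢ = 4·11 + 4·6 + 3·4 + 1·(-1) + 2·1 = 81; Σxᵢ² = 46; σ²/τ² = 0.5.
β̂_MAP = 81 / (46 + 0.5) = 81/46.5 ≈ 1.742.

β̂_MAP = 1.742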